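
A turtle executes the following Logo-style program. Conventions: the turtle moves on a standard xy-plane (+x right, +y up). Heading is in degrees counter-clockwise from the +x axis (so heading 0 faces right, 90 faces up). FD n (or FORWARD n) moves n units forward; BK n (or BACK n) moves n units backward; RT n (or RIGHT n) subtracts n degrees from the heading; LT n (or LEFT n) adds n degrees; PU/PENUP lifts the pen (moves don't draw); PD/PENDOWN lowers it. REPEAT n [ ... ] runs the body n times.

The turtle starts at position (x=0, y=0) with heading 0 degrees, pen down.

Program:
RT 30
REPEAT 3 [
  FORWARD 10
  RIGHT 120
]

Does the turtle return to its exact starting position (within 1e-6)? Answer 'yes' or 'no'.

Executing turtle program step by step:
Start: pos=(0,0), heading=0, pen down
RT 30: heading 0 -> 330
REPEAT 3 [
  -- iteration 1/3 --
  FD 10: (0,0) -> (8.66,-5) [heading=330, draw]
  RT 120: heading 330 -> 210
  -- iteration 2/3 --
  FD 10: (8.66,-5) -> (0,-10) [heading=210, draw]
  RT 120: heading 210 -> 90
  -- iteration 3/3 --
  FD 10: (0,-10) -> (0,0) [heading=90, draw]
  RT 120: heading 90 -> 330
]
Final: pos=(0,0), heading=330, 3 segment(s) drawn

Start position: (0, 0)
Final position: (0, 0)
Distance = 0; < 1e-6 -> CLOSED

Answer: yes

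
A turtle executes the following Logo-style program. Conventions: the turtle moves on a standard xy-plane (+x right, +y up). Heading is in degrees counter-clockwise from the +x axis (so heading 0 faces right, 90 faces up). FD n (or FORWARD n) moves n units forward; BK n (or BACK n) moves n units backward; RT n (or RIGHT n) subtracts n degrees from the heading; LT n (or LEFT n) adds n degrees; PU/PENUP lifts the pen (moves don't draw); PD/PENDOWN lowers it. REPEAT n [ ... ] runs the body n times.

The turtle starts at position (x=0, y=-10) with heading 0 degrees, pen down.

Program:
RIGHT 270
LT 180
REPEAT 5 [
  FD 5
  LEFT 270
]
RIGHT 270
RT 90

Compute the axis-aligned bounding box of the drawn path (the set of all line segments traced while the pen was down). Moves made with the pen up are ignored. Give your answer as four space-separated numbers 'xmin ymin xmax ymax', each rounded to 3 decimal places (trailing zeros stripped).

Answer: -5 -15 0 -10

Derivation:
Executing turtle program step by step:
Start: pos=(0,-10), heading=0, pen down
RT 270: heading 0 -> 90
LT 180: heading 90 -> 270
REPEAT 5 [
  -- iteration 1/5 --
  FD 5: (0,-10) -> (0,-15) [heading=270, draw]
  LT 270: heading 270 -> 180
  -- iteration 2/5 --
  FD 5: (0,-15) -> (-5,-15) [heading=180, draw]
  LT 270: heading 180 -> 90
  -- iteration 3/5 --
  FD 5: (-5,-15) -> (-5,-10) [heading=90, draw]
  LT 270: heading 90 -> 0
  -- iteration 4/5 --
  FD 5: (-5,-10) -> (0,-10) [heading=0, draw]
  LT 270: heading 0 -> 270
  -- iteration 5/5 --
  FD 5: (0,-10) -> (0,-15) [heading=270, draw]
  LT 270: heading 270 -> 180
]
RT 270: heading 180 -> 270
RT 90: heading 270 -> 180
Final: pos=(0,-15), heading=180, 5 segment(s) drawn

Segment endpoints: x in {-5, -5, 0, 0, 0, 0}, y in {-15, -15, -10, -10}
xmin=-5, ymin=-15, xmax=0, ymax=-10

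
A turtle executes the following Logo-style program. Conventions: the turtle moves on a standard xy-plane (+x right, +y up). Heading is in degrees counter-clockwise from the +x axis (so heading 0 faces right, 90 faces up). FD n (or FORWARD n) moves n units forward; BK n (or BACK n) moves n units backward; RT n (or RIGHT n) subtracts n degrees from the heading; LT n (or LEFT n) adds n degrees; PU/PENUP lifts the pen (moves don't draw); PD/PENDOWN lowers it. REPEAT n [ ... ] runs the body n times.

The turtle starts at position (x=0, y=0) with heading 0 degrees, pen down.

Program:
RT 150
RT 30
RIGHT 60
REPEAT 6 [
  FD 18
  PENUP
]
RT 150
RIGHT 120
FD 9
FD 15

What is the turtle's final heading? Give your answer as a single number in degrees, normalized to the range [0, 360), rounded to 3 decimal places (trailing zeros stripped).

Answer: 210

Derivation:
Executing turtle program step by step:
Start: pos=(0,0), heading=0, pen down
RT 150: heading 0 -> 210
RT 30: heading 210 -> 180
RT 60: heading 180 -> 120
REPEAT 6 [
  -- iteration 1/6 --
  FD 18: (0,0) -> (-9,15.588) [heading=120, draw]
  PU: pen up
  -- iteration 2/6 --
  FD 18: (-9,15.588) -> (-18,31.177) [heading=120, move]
  PU: pen up
  -- iteration 3/6 --
  FD 18: (-18,31.177) -> (-27,46.765) [heading=120, move]
  PU: pen up
  -- iteration 4/6 --
  FD 18: (-27,46.765) -> (-36,62.354) [heading=120, move]
  PU: pen up
  -- iteration 5/6 --
  FD 18: (-36,62.354) -> (-45,77.942) [heading=120, move]
  PU: pen up
  -- iteration 6/6 --
  FD 18: (-45,77.942) -> (-54,93.531) [heading=120, move]
  PU: pen up
]
RT 150: heading 120 -> 330
RT 120: heading 330 -> 210
FD 9: (-54,93.531) -> (-61.794,89.031) [heading=210, move]
FD 15: (-61.794,89.031) -> (-74.785,81.531) [heading=210, move]
Final: pos=(-74.785,81.531), heading=210, 1 segment(s) drawn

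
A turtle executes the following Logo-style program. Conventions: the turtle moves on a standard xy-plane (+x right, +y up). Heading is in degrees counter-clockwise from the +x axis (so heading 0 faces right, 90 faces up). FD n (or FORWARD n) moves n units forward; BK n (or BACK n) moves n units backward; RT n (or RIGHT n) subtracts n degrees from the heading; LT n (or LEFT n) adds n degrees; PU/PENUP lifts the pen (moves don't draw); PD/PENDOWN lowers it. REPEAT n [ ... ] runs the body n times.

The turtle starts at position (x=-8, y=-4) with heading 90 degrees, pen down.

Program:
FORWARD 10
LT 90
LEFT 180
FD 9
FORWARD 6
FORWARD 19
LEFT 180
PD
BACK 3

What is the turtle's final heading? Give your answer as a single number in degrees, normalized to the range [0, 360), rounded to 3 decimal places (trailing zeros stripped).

Executing turtle program step by step:
Start: pos=(-8,-4), heading=90, pen down
FD 10: (-8,-4) -> (-8,6) [heading=90, draw]
LT 90: heading 90 -> 180
LT 180: heading 180 -> 0
FD 9: (-8,6) -> (1,6) [heading=0, draw]
FD 6: (1,6) -> (7,6) [heading=0, draw]
FD 19: (7,6) -> (26,6) [heading=0, draw]
LT 180: heading 0 -> 180
PD: pen down
BK 3: (26,6) -> (29,6) [heading=180, draw]
Final: pos=(29,6), heading=180, 5 segment(s) drawn

Answer: 180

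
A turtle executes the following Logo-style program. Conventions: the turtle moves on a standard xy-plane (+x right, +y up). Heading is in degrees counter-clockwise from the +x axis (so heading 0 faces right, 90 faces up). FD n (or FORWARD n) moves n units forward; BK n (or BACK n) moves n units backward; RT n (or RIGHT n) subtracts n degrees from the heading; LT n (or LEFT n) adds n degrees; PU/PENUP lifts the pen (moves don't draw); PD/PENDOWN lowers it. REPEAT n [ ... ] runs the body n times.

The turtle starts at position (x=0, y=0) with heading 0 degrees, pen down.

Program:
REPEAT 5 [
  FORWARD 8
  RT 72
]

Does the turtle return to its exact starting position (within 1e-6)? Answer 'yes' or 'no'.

Answer: yes

Derivation:
Executing turtle program step by step:
Start: pos=(0,0), heading=0, pen down
REPEAT 5 [
  -- iteration 1/5 --
  FD 8: (0,0) -> (8,0) [heading=0, draw]
  RT 72: heading 0 -> 288
  -- iteration 2/5 --
  FD 8: (8,0) -> (10.472,-7.608) [heading=288, draw]
  RT 72: heading 288 -> 216
  -- iteration 3/5 --
  FD 8: (10.472,-7.608) -> (4,-12.311) [heading=216, draw]
  RT 72: heading 216 -> 144
  -- iteration 4/5 --
  FD 8: (4,-12.311) -> (-2.472,-7.608) [heading=144, draw]
  RT 72: heading 144 -> 72
  -- iteration 5/5 --
  FD 8: (-2.472,-7.608) -> (0,0) [heading=72, draw]
  RT 72: heading 72 -> 0
]
Final: pos=(0,0), heading=0, 5 segment(s) drawn

Start position: (0, 0)
Final position: (0, 0)
Distance = 0; < 1e-6 -> CLOSED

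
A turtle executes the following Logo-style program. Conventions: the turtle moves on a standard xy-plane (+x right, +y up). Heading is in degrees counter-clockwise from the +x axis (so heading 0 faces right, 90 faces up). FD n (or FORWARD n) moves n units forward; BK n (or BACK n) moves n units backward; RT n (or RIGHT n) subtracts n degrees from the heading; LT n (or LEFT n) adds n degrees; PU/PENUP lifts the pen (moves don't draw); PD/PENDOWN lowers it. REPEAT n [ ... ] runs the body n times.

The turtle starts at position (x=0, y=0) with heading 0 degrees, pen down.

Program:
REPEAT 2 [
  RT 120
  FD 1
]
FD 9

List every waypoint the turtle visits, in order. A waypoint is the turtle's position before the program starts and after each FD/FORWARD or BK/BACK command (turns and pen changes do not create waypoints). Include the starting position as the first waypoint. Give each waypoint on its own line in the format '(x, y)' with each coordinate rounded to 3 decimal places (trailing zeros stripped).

Executing turtle program step by step:
Start: pos=(0,0), heading=0, pen down
REPEAT 2 [
  -- iteration 1/2 --
  RT 120: heading 0 -> 240
  FD 1: (0,0) -> (-0.5,-0.866) [heading=240, draw]
  -- iteration 2/2 --
  RT 120: heading 240 -> 120
  FD 1: (-0.5,-0.866) -> (-1,0) [heading=120, draw]
]
FD 9: (-1,0) -> (-5.5,7.794) [heading=120, draw]
Final: pos=(-5.5,7.794), heading=120, 3 segment(s) drawn
Waypoints (4 total):
(0, 0)
(-0.5, -0.866)
(-1, 0)
(-5.5, 7.794)

Answer: (0, 0)
(-0.5, -0.866)
(-1, 0)
(-5.5, 7.794)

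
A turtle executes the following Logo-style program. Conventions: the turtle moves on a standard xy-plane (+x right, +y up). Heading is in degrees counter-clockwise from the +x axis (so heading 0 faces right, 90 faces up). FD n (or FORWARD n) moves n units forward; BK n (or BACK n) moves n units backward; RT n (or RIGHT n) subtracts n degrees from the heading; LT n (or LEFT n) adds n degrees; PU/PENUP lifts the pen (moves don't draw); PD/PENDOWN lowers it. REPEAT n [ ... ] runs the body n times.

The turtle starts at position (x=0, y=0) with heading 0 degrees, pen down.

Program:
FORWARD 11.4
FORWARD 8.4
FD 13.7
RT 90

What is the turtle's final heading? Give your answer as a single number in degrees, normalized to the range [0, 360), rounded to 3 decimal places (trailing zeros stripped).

Answer: 270

Derivation:
Executing turtle program step by step:
Start: pos=(0,0), heading=0, pen down
FD 11.4: (0,0) -> (11.4,0) [heading=0, draw]
FD 8.4: (11.4,0) -> (19.8,0) [heading=0, draw]
FD 13.7: (19.8,0) -> (33.5,0) [heading=0, draw]
RT 90: heading 0 -> 270
Final: pos=(33.5,0), heading=270, 3 segment(s) drawn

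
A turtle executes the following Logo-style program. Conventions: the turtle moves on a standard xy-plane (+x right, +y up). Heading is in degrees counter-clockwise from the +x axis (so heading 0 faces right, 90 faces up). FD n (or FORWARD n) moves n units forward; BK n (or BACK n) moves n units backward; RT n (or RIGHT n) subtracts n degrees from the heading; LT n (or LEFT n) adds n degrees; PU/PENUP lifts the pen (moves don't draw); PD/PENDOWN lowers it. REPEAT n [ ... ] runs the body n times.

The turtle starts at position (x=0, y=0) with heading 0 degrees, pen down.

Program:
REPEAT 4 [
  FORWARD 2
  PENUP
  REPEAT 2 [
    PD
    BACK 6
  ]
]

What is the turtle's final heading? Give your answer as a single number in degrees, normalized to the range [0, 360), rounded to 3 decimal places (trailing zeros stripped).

Executing turtle program step by step:
Start: pos=(0,0), heading=0, pen down
REPEAT 4 [
  -- iteration 1/4 --
  FD 2: (0,0) -> (2,0) [heading=0, draw]
  PU: pen up
  REPEAT 2 [
    -- iteration 1/2 --
    PD: pen down
    BK 6: (2,0) -> (-4,0) [heading=0, draw]
    -- iteration 2/2 --
    PD: pen down
    BK 6: (-4,0) -> (-10,0) [heading=0, draw]
  ]
  -- iteration 2/4 --
  FD 2: (-10,0) -> (-8,0) [heading=0, draw]
  PU: pen up
  REPEAT 2 [
    -- iteration 1/2 --
    PD: pen down
    BK 6: (-8,0) -> (-14,0) [heading=0, draw]
    -- iteration 2/2 --
    PD: pen down
    BK 6: (-14,0) -> (-20,0) [heading=0, draw]
  ]
  -- iteration 3/4 --
  FD 2: (-20,0) -> (-18,0) [heading=0, draw]
  PU: pen up
  REPEAT 2 [
    -- iteration 1/2 --
    PD: pen down
    BK 6: (-18,0) -> (-24,0) [heading=0, draw]
    -- iteration 2/2 --
    PD: pen down
    BK 6: (-24,0) -> (-30,0) [heading=0, draw]
  ]
  -- iteration 4/4 --
  FD 2: (-30,0) -> (-28,0) [heading=0, draw]
  PU: pen up
  REPEAT 2 [
    -- iteration 1/2 --
    PD: pen down
    BK 6: (-28,0) -> (-34,0) [heading=0, draw]
    -- iteration 2/2 --
    PD: pen down
    BK 6: (-34,0) -> (-40,0) [heading=0, draw]
  ]
]
Final: pos=(-40,0), heading=0, 12 segment(s) drawn

Answer: 0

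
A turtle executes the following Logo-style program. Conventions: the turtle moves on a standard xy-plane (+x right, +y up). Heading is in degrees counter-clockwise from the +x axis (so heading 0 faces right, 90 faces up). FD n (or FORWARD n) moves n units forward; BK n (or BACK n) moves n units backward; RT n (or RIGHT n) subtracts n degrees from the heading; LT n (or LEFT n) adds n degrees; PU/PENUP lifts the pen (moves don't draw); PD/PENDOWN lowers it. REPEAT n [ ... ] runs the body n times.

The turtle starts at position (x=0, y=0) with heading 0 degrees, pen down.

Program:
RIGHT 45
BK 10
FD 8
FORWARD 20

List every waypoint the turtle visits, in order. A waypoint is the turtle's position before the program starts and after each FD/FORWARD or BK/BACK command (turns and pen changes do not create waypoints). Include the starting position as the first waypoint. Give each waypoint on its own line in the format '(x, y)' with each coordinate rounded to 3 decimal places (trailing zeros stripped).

Answer: (0, 0)
(-7.071, 7.071)
(-1.414, 1.414)
(12.728, -12.728)

Derivation:
Executing turtle program step by step:
Start: pos=(0,0), heading=0, pen down
RT 45: heading 0 -> 315
BK 10: (0,0) -> (-7.071,7.071) [heading=315, draw]
FD 8: (-7.071,7.071) -> (-1.414,1.414) [heading=315, draw]
FD 20: (-1.414,1.414) -> (12.728,-12.728) [heading=315, draw]
Final: pos=(12.728,-12.728), heading=315, 3 segment(s) drawn
Waypoints (4 total):
(0, 0)
(-7.071, 7.071)
(-1.414, 1.414)
(12.728, -12.728)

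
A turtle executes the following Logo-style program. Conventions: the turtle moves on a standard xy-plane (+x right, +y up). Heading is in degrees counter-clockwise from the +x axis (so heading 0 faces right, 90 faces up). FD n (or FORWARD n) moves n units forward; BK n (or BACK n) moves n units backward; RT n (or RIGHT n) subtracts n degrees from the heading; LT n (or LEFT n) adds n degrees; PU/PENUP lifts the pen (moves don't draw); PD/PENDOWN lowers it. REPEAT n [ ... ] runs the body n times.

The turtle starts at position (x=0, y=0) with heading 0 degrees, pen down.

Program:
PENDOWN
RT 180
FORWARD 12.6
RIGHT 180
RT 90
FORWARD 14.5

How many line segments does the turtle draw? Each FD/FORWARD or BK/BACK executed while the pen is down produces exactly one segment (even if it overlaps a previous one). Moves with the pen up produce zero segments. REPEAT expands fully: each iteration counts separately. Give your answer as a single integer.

Executing turtle program step by step:
Start: pos=(0,0), heading=0, pen down
PD: pen down
RT 180: heading 0 -> 180
FD 12.6: (0,0) -> (-12.6,0) [heading=180, draw]
RT 180: heading 180 -> 0
RT 90: heading 0 -> 270
FD 14.5: (-12.6,0) -> (-12.6,-14.5) [heading=270, draw]
Final: pos=(-12.6,-14.5), heading=270, 2 segment(s) drawn
Segments drawn: 2

Answer: 2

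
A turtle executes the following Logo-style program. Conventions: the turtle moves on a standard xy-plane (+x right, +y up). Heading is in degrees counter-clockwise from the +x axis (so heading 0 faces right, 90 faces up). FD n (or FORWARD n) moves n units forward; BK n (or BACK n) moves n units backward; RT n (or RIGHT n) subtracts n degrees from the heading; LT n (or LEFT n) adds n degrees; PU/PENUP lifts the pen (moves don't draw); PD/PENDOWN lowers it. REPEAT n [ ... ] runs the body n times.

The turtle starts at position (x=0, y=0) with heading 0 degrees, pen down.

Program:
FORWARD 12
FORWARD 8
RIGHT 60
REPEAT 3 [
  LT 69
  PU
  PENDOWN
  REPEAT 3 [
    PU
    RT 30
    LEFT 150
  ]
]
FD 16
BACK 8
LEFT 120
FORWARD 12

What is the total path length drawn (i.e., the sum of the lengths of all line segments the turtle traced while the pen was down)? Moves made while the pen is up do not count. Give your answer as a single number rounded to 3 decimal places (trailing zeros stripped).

Executing turtle program step by step:
Start: pos=(0,0), heading=0, pen down
FD 12: (0,0) -> (12,0) [heading=0, draw]
FD 8: (12,0) -> (20,0) [heading=0, draw]
RT 60: heading 0 -> 300
REPEAT 3 [
  -- iteration 1/3 --
  LT 69: heading 300 -> 9
  PU: pen up
  PD: pen down
  REPEAT 3 [
    -- iteration 1/3 --
    PU: pen up
    RT 30: heading 9 -> 339
    LT 150: heading 339 -> 129
    -- iteration 2/3 --
    PU: pen up
    RT 30: heading 129 -> 99
    LT 150: heading 99 -> 249
    -- iteration 3/3 --
    PU: pen up
    RT 30: heading 249 -> 219
    LT 150: heading 219 -> 9
  ]
  -- iteration 2/3 --
  LT 69: heading 9 -> 78
  PU: pen up
  PD: pen down
  REPEAT 3 [
    -- iteration 1/3 --
    PU: pen up
    RT 30: heading 78 -> 48
    LT 150: heading 48 -> 198
    -- iteration 2/3 --
    PU: pen up
    RT 30: heading 198 -> 168
    LT 150: heading 168 -> 318
    -- iteration 3/3 --
    PU: pen up
    RT 30: heading 318 -> 288
    LT 150: heading 288 -> 78
  ]
  -- iteration 3/3 --
  LT 69: heading 78 -> 147
  PU: pen up
  PD: pen down
  REPEAT 3 [
    -- iteration 1/3 --
    PU: pen up
    RT 30: heading 147 -> 117
    LT 150: heading 117 -> 267
    -- iteration 2/3 --
    PU: pen up
    RT 30: heading 267 -> 237
    LT 150: heading 237 -> 27
    -- iteration 3/3 --
    PU: pen up
    RT 30: heading 27 -> 357
    LT 150: heading 357 -> 147
  ]
]
FD 16: (20,0) -> (6.581,8.714) [heading=147, move]
BK 8: (6.581,8.714) -> (13.291,4.357) [heading=147, move]
LT 120: heading 147 -> 267
FD 12: (13.291,4.357) -> (12.663,-7.626) [heading=267, move]
Final: pos=(12.663,-7.626), heading=267, 2 segment(s) drawn

Segment lengths:
  seg 1: (0,0) -> (12,0), length = 12
  seg 2: (12,0) -> (20,0), length = 8
Total = 20

Answer: 20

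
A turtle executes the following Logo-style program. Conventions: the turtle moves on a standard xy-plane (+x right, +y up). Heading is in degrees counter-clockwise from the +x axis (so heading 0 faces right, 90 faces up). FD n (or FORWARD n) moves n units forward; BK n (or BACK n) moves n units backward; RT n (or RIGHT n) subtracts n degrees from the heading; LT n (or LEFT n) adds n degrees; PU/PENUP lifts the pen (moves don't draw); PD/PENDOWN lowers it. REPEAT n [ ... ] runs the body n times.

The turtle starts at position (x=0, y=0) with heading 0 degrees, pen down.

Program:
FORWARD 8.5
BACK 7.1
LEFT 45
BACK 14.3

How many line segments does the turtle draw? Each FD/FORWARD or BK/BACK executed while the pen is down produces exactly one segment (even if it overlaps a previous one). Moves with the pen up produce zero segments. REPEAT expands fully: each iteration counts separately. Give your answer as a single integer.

Executing turtle program step by step:
Start: pos=(0,0), heading=0, pen down
FD 8.5: (0,0) -> (8.5,0) [heading=0, draw]
BK 7.1: (8.5,0) -> (1.4,0) [heading=0, draw]
LT 45: heading 0 -> 45
BK 14.3: (1.4,0) -> (-8.712,-10.112) [heading=45, draw]
Final: pos=(-8.712,-10.112), heading=45, 3 segment(s) drawn
Segments drawn: 3

Answer: 3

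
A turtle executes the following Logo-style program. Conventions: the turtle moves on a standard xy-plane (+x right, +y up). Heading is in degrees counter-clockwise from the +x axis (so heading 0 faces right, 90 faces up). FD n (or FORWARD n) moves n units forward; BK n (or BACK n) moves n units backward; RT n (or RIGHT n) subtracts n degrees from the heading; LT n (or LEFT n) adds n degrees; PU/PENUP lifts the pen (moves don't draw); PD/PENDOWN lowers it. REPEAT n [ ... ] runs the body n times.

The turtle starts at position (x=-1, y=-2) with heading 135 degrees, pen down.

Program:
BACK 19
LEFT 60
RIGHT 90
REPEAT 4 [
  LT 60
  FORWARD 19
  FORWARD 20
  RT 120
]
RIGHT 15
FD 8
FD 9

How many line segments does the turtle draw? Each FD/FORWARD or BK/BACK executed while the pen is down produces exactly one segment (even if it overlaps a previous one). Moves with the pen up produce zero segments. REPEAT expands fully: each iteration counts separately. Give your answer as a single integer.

Answer: 11

Derivation:
Executing turtle program step by step:
Start: pos=(-1,-2), heading=135, pen down
BK 19: (-1,-2) -> (12.435,-15.435) [heading=135, draw]
LT 60: heading 135 -> 195
RT 90: heading 195 -> 105
REPEAT 4 [
  -- iteration 1/4 --
  LT 60: heading 105 -> 165
  FD 19: (12.435,-15.435) -> (-5.918,-10.517) [heading=165, draw]
  FD 20: (-5.918,-10.517) -> (-25.236,-5.341) [heading=165, draw]
  RT 120: heading 165 -> 45
  -- iteration 2/4 --
  LT 60: heading 45 -> 105
  FD 19: (-25.236,-5.341) -> (-30.154,13.012) [heading=105, draw]
  FD 20: (-30.154,13.012) -> (-35.33,32.33) [heading=105, draw]
  RT 120: heading 105 -> 345
  -- iteration 3/4 --
  LT 60: heading 345 -> 45
  FD 19: (-35.33,32.33) -> (-21.895,45.765) [heading=45, draw]
  FD 20: (-21.895,45.765) -> (-7.753,59.907) [heading=45, draw]
  RT 120: heading 45 -> 285
  -- iteration 4/4 --
  LT 60: heading 285 -> 345
  FD 19: (-7.753,59.907) -> (10.6,54.99) [heading=345, draw]
  FD 20: (10.6,54.99) -> (29.918,49.813) [heading=345, draw]
  RT 120: heading 345 -> 225
]
RT 15: heading 225 -> 210
FD 8: (29.918,49.813) -> (22.99,45.813) [heading=210, draw]
FD 9: (22.99,45.813) -> (15.196,41.313) [heading=210, draw]
Final: pos=(15.196,41.313), heading=210, 11 segment(s) drawn
Segments drawn: 11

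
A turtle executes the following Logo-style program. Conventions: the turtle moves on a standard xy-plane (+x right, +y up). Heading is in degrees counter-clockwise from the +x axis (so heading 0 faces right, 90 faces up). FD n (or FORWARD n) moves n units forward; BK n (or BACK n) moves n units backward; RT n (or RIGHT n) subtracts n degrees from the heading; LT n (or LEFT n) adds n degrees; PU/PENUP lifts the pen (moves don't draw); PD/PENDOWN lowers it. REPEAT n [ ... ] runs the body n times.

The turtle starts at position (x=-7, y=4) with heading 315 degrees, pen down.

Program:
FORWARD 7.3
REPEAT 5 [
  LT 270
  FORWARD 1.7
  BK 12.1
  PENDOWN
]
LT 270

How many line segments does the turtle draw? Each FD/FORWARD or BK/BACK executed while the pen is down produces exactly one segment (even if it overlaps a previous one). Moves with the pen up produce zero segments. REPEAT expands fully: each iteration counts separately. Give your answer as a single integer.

Answer: 11

Derivation:
Executing turtle program step by step:
Start: pos=(-7,4), heading=315, pen down
FD 7.3: (-7,4) -> (-1.838,-1.162) [heading=315, draw]
REPEAT 5 [
  -- iteration 1/5 --
  LT 270: heading 315 -> 225
  FD 1.7: (-1.838,-1.162) -> (-3.04,-2.364) [heading=225, draw]
  BK 12.1: (-3.04,-2.364) -> (5.516,6.192) [heading=225, draw]
  PD: pen down
  -- iteration 2/5 --
  LT 270: heading 225 -> 135
  FD 1.7: (5.516,6.192) -> (4.314,7.394) [heading=135, draw]
  BK 12.1: (4.314,7.394) -> (12.87,-1.162) [heading=135, draw]
  PD: pen down
  -- iteration 3/5 --
  LT 270: heading 135 -> 45
  FD 1.7: (12.87,-1.162) -> (14.072,0.04) [heading=45, draw]
  BK 12.1: (14.072,0.04) -> (5.516,-8.516) [heading=45, draw]
  PD: pen down
  -- iteration 4/5 --
  LT 270: heading 45 -> 315
  FD 1.7: (5.516,-8.516) -> (6.718,-9.718) [heading=315, draw]
  BK 12.1: (6.718,-9.718) -> (-1.838,-1.162) [heading=315, draw]
  PD: pen down
  -- iteration 5/5 --
  LT 270: heading 315 -> 225
  FD 1.7: (-1.838,-1.162) -> (-3.04,-2.364) [heading=225, draw]
  BK 12.1: (-3.04,-2.364) -> (5.516,6.192) [heading=225, draw]
  PD: pen down
]
LT 270: heading 225 -> 135
Final: pos=(5.516,6.192), heading=135, 11 segment(s) drawn
Segments drawn: 11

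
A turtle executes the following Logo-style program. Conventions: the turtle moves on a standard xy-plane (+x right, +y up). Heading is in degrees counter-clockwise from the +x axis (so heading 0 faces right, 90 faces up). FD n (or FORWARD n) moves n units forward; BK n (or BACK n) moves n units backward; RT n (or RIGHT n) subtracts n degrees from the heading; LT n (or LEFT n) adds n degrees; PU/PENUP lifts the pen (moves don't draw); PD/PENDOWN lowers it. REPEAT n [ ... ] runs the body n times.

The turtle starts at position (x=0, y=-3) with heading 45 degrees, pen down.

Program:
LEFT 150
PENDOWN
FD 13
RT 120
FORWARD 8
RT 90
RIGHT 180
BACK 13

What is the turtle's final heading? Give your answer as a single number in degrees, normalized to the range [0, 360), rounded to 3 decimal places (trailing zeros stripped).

Answer: 165

Derivation:
Executing turtle program step by step:
Start: pos=(0,-3), heading=45, pen down
LT 150: heading 45 -> 195
PD: pen down
FD 13: (0,-3) -> (-12.557,-6.365) [heading=195, draw]
RT 120: heading 195 -> 75
FD 8: (-12.557,-6.365) -> (-10.486,1.363) [heading=75, draw]
RT 90: heading 75 -> 345
RT 180: heading 345 -> 165
BK 13: (-10.486,1.363) -> (2.071,-2.002) [heading=165, draw]
Final: pos=(2.071,-2.002), heading=165, 3 segment(s) drawn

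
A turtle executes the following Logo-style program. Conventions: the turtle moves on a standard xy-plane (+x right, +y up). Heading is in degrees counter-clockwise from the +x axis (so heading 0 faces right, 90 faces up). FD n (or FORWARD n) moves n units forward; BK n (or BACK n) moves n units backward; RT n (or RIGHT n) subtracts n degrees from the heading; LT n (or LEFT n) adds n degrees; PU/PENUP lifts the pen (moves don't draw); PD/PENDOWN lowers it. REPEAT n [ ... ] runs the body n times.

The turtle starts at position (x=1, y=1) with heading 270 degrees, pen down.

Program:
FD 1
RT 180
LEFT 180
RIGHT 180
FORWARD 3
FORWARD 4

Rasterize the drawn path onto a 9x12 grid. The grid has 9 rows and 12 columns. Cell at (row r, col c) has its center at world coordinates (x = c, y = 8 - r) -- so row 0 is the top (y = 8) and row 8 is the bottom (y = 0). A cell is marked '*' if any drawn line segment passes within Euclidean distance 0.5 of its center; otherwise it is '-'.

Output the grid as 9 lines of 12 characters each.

Segment 0: (1,1) -> (1,0)
Segment 1: (1,0) -> (1,3)
Segment 2: (1,3) -> (1,7)

Answer: ------------
-*----------
-*----------
-*----------
-*----------
-*----------
-*----------
-*----------
-*----------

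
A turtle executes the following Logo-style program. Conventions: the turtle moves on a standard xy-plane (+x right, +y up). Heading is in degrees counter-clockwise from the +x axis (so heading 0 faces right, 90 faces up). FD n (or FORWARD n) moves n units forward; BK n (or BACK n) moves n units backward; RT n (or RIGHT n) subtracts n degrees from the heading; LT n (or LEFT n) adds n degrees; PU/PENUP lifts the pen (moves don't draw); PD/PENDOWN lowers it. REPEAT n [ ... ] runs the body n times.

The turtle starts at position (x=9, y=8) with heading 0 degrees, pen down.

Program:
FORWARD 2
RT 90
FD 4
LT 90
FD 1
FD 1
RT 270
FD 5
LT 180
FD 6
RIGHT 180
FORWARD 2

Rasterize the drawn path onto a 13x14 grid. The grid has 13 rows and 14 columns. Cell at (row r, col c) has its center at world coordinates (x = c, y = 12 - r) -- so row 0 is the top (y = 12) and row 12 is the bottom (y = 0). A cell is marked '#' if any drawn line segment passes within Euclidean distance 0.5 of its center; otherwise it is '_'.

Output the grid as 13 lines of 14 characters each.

Answer: ______________
______________
______________
_____________#
_________###_#
___________#_#
___________#_#
___________#_#
___________###
_____________#
______________
______________
______________

Derivation:
Segment 0: (9,8) -> (11,8)
Segment 1: (11,8) -> (11,4)
Segment 2: (11,4) -> (12,4)
Segment 3: (12,4) -> (13,4)
Segment 4: (13,4) -> (13,9)
Segment 5: (13,9) -> (13,3)
Segment 6: (13,3) -> (13,5)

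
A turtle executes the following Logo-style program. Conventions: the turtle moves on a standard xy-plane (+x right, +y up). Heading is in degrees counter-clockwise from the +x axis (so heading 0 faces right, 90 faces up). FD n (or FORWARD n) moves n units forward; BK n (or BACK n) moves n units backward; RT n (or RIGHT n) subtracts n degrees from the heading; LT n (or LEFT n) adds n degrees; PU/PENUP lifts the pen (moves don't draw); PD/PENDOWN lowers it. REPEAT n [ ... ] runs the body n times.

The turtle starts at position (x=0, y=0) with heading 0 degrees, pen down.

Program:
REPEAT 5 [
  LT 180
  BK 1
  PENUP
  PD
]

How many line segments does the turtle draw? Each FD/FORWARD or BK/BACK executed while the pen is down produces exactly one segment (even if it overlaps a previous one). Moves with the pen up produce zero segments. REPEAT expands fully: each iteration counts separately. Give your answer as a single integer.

Answer: 5

Derivation:
Executing turtle program step by step:
Start: pos=(0,0), heading=0, pen down
REPEAT 5 [
  -- iteration 1/5 --
  LT 180: heading 0 -> 180
  BK 1: (0,0) -> (1,0) [heading=180, draw]
  PU: pen up
  PD: pen down
  -- iteration 2/5 --
  LT 180: heading 180 -> 0
  BK 1: (1,0) -> (0,0) [heading=0, draw]
  PU: pen up
  PD: pen down
  -- iteration 3/5 --
  LT 180: heading 0 -> 180
  BK 1: (0,0) -> (1,0) [heading=180, draw]
  PU: pen up
  PD: pen down
  -- iteration 4/5 --
  LT 180: heading 180 -> 0
  BK 1: (1,0) -> (0,0) [heading=0, draw]
  PU: pen up
  PD: pen down
  -- iteration 5/5 --
  LT 180: heading 0 -> 180
  BK 1: (0,0) -> (1,0) [heading=180, draw]
  PU: pen up
  PD: pen down
]
Final: pos=(1,0), heading=180, 5 segment(s) drawn
Segments drawn: 5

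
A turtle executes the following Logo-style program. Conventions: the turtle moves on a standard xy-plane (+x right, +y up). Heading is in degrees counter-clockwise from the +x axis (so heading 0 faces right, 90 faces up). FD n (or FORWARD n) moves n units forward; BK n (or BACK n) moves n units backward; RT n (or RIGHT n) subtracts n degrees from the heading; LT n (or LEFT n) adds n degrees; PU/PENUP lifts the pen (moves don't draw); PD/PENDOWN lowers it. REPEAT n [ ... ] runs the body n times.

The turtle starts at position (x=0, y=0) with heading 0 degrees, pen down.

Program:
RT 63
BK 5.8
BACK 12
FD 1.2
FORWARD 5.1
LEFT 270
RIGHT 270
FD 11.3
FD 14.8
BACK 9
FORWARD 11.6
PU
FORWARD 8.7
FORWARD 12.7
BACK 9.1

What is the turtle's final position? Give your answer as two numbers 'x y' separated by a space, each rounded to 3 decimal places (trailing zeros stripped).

Answer: 13.393 -26.285

Derivation:
Executing turtle program step by step:
Start: pos=(0,0), heading=0, pen down
RT 63: heading 0 -> 297
BK 5.8: (0,0) -> (-2.633,5.168) [heading=297, draw]
BK 12: (-2.633,5.168) -> (-8.081,15.86) [heading=297, draw]
FD 1.2: (-8.081,15.86) -> (-7.536,14.791) [heading=297, draw]
FD 5.1: (-7.536,14.791) -> (-5.221,10.247) [heading=297, draw]
LT 270: heading 297 -> 207
RT 270: heading 207 -> 297
FD 11.3: (-5.221,10.247) -> (-0.091,0.178) [heading=297, draw]
FD 14.8: (-0.091,0.178) -> (6.628,-13.009) [heading=297, draw]
BK 9: (6.628,-13.009) -> (2.542,-4.99) [heading=297, draw]
FD 11.6: (2.542,-4.99) -> (7.809,-15.325) [heading=297, draw]
PU: pen up
FD 8.7: (7.809,-15.325) -> (11.758,-23.077) [heading=297, move]
FD 12.7: (11.758,-23.077) -> (17.524,-34.393) [heading=297, move]
BK 9.1: (17.524,-34.393) -> (13.393,-26.285) [heading=297, move]
Final: pos=(13.393,-26.285), heading=297, 8 segment(s) drawn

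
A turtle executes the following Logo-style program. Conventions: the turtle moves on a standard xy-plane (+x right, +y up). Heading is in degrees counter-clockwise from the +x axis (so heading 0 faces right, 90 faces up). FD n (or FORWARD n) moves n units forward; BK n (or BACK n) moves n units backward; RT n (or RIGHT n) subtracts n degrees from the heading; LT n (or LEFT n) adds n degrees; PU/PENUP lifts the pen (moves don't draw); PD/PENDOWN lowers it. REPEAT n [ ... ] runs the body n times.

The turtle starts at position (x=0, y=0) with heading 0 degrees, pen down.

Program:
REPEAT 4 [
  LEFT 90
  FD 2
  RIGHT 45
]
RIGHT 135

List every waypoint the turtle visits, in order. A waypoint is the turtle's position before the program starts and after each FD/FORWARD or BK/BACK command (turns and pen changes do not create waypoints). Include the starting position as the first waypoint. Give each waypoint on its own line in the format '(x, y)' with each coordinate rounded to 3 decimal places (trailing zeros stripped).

Executing turtle program step by step:
Start: pos=(0,0), heading=0, pen down
REPEAT 4 [
  -- iteration 1/4 --
  LT 90: heading 0 -> 90
  FD 2: (0,0) -> (0,2) [heading=90, draw]
  RT 45: heading 90 -> 45
  -- iteration 2/4 --
  LT 90: heading 45 -> 135
  FD 2: (0,2) -> (-1.414,3.414) [heading=135, draw]
  RT 45: heading 135 -> 90
  -- iteration 3/4 --
  LT 90: heading 90 -> 180
  FD 2: (-1.414,3.414) -> (-3.414,3.414) [heading=180, draw]
  RT 45: heading 180 -> 135
  -- iteration 4/4 --
  LT 90: heading 135 -> 225
  FD 2: (-3.414,3.414) -> (-4.828,2) [heading=225, draw]
  RT 45: heading 225 -> 180
]
RT 135: heading 180 -> 45
Final: pos=(-4.828,2), heading=45, 4 segment(s) drawn
Waypoints (5 total):
(0, 0)
(0, 2)
(-1.414, 3.414)
(-3.414, 3.414)
(-4.828, 2)

Answer: (0, 0)
(0, 2)
(-1.414, 3.414)
(-3.414, 3.414)
(-4.828, 2)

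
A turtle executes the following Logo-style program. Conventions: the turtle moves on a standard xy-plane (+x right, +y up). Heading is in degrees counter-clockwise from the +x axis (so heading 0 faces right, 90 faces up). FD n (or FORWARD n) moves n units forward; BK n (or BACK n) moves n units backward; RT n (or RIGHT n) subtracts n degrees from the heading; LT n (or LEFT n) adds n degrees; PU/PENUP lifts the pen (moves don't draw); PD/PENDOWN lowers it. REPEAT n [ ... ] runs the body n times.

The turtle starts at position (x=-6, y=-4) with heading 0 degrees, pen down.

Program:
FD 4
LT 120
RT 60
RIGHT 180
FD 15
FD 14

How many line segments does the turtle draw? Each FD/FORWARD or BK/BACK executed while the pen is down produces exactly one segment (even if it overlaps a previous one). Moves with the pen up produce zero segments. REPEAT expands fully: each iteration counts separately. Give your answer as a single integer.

Executing turtle program step by step:
Start: pos=(-6,-4), heading=0, pen down
FD 4: (-6,-4) -> (-2,-4) [heading=0, draw]
LT 120: heading 0 -> 120
RT 60: heading 120 -> 60
RT 180: heading 60 -> 240
FD 15: (-2,-4) -> (-9.5,-16.99) [heading=240, draw]
FD 14: (-9.5,-16.99) -> (-16.5,-29.115) [heading=240, draw]
Final: pos=(-16.5,-29.115), heading=240, 3 segment(s) drawn
Segments drawn: 3

Answer: 3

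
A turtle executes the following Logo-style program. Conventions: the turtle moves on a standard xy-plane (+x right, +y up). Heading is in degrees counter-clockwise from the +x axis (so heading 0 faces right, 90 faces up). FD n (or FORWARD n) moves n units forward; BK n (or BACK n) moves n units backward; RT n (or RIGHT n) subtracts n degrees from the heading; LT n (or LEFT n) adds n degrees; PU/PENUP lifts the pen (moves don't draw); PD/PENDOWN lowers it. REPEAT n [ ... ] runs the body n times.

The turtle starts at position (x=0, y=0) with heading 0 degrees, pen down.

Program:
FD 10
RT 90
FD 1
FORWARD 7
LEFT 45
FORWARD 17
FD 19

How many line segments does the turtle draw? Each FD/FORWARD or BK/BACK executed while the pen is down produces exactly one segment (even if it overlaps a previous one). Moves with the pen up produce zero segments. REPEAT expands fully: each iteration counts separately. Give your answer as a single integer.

Answer: 5

Derivation:
Executing turtle program step by step:
Start: pos=(0,0), heading=0, pen down
FD 10: (0,0) -> (10,0) [heading=0, draw]
RT 90: heading 0 -> 270
FD 1: (10,0) -> (10,-1) [heading=270, draw]
FD 7: (10,-1) -> (10,-8) [heading=270, draw]
LT 45: heading 270 -> 315
FD 17: (10,-8) -> (22.021,-20.021) [heading=315, draw]
FD 19: (22.021,-20.021) -> (35.456,-33.456) [heading=315, draw]
Final: pos=(35.456,-33.456), heading=315, 5 segment(s) drawn
Segments drawn: 5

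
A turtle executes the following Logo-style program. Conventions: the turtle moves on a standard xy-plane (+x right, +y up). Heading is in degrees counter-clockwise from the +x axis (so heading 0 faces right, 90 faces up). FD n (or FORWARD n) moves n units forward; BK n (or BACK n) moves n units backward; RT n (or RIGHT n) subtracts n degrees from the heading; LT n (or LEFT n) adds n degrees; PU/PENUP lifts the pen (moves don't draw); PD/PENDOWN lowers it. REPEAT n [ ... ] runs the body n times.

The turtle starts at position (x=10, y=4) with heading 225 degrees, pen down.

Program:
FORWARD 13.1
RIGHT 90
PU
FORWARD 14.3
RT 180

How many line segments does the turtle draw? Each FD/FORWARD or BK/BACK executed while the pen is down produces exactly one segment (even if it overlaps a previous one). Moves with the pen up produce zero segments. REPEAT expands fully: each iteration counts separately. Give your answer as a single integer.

Executing turtle program step by step:
Start: pos=(10,4), heading=225, pen down
FD 13.1: (10,4) -> (0.737,-5.263) [heading=225, draw]
RT 90: heading 225 -> 135
PU: pen up
FD 14.3: (0.737,-5.263) -> (-9.375,4.849) [heading=135, move]
RT 180: heading 135 -> 315
Final: pos=(-9.375,4.849), heading=315, 1 segment(s) drawn
Segments drawn: 1

Answer: 1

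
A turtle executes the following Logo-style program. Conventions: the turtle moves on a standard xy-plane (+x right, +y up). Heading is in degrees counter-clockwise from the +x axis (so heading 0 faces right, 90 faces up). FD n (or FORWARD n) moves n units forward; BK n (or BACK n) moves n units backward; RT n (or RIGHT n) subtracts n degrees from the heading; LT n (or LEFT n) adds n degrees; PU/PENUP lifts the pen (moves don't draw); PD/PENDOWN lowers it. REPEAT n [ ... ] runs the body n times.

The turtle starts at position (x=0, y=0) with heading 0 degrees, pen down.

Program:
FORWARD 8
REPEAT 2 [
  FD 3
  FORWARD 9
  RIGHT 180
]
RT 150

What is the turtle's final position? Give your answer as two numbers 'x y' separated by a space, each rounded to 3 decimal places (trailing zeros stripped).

Executing turtle program step by step:
Start: pos=(0,0), heading=0, pen down
FD 8: (0,0) -> (8,0) [heading=0, draw]
REPEAT 2 [
  -- iteration 1/2 --
  FD 3: (8,0) -> (11,0) [heading=0, draw]
  FD 9: (11,0) -> (20,0) [heading=0, draw]
  RT 180: heading 0 -> 180
  -- iteration 2/2 --
  FD 3: (20,0) -> (17,0) [heading=180, draw]
  FD 9: (17,0) -> (8,0) [heading=180, draw]
  RT 180: heading 180 -> 0
]
RT 150: heading 0 -> 210
Final: pos=(8,0), heading=210, 5 segment(s) drawn

Answer: 8 0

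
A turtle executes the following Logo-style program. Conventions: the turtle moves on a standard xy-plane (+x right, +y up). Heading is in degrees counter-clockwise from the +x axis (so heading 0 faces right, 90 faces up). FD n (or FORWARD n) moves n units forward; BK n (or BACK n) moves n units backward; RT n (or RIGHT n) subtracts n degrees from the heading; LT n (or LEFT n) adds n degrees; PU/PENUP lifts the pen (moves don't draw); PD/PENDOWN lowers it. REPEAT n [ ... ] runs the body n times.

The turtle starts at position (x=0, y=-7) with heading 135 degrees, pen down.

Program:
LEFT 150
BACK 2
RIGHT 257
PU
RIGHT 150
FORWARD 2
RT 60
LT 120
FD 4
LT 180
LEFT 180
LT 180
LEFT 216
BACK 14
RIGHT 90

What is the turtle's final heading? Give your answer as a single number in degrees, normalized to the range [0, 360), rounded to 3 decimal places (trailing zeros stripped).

Executing turtle program step by step:
Start: pos=(0,-7), heading=135, pen down
LT 150: heading 135 -> 285
BK 2: (0,-7) -> (-0.518,-5.068) [heading=285, draw]
RT 257: heading 285 -> 28
PU: pen up
RT 150: heading 28 -> 238
FD 2: (-0.518,-5.068) -> (-1.577,-6.764) [heading=238, move]
RT 60: heading 238 -> 178
LT 120: heading 178 -> 298
FD 4: (-1.577,-6.764) -> (0.3,-10.296) [heading=298, move]
LT 180: heading 298 -> 118
LT 180: heading 118 -> 298
LT 180: heading 298 -> 118
LT 216: heading 118 -> 334
BK 14: (0.3,-10.296) -> (-12.283,-4.159) [heading=334, move]
RT 90: heading 334 -> 244
Final: pos=(-12.283,-4.159), heading=244, 1 segment(s) drawn

Answer: 244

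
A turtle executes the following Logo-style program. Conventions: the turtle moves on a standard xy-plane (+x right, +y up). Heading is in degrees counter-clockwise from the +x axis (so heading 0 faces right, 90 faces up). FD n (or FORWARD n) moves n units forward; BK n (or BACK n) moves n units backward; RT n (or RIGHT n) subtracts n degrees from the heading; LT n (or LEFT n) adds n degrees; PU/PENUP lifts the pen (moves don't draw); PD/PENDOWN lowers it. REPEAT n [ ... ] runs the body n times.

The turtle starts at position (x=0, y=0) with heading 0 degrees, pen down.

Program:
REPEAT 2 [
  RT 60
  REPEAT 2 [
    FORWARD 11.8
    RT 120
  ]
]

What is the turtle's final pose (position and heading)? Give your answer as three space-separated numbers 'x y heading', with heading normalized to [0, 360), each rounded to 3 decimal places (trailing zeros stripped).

Answer: 0 -20.438 120

Derivation:
Executing turtle program step by step:
Start: pos=(0,0), heading=0, pen down
REPEAT 2 [
  -- iteration 1/2 --
  RT 60: heading 0 -> 300
  REPEAT 2 [
    -- iteration 1/2 --
    FD 11.8: (0,0) -> (5.9,-10.219) [heading=300, draw]
    RT 120: heading 300 -> 180
    -- iteration 2/2 --
    FD 11.8: (5.9,-10.219) -> (-5.9,-10.219) [heading=180, draw]
    RT 120: heading 180 -> 60
  ]
  -- iteration 2/2 --
  RT 60: heading 60 -> 0
  REPEAT 2 [
    -- iteration 1/2 --
    FD 11.8: (-5.9,-10.219) -> (5.9,-10.219) [heading=0, draw]
    RT 120: heading 0 -> 240
    -- iteration 2/2 --
    FD 11.8: (5.9,-10.219) -> (0,-20.438) [heading=240, draw]
    RT 120: heading 240 -> 120
  ]
]
Final: pos=(0,-20.438), heading=120, 4 segment(s) drawn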